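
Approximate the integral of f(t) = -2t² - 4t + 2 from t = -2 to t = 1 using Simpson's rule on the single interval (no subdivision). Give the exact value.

6

S = (b−a)/6 · [f(-2) + 4f(-0.5) + f(1)] = 0.5·[2 + 4·3.5 + (-4)] = 6.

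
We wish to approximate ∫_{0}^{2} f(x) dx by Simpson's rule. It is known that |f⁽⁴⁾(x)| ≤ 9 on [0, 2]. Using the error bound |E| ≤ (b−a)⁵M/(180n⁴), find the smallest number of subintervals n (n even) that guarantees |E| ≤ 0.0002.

Need 288/(180n⁴) ≤ 0.0002.
n⁴ ≥ 288/(180·0.0002) = 8000 ⇒ n ≥ 9.4574, so the smallest even n is 10. (n must be even for Simpson's rule.)

10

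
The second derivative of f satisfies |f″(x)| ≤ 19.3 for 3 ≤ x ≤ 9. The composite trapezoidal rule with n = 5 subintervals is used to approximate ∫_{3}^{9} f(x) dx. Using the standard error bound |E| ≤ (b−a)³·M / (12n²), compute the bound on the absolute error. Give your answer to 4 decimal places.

|E| ≤ (6)³·19.3 / (12·5²) = 4168.8/300 = 13.8960.

13.8960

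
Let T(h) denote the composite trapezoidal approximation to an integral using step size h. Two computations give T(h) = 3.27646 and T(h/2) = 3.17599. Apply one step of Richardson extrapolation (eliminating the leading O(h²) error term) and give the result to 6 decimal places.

3.142500

R = (4·T(h/2) − T(h)) / 3 = (4·3.17599 − 3.27646)/3 = (9.42750)/3 = 3.142500.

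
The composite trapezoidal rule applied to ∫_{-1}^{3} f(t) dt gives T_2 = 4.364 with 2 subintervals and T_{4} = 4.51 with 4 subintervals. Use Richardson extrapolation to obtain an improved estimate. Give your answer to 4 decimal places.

4.5587

R = (4·T_{4} − T_2) / 3 = (4·4.51 − 4.364)/3 = (13.676)/3 = 4.5587.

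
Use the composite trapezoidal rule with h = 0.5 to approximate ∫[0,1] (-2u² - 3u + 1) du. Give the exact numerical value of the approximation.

h = (1 − 0)/2 = 0.5.
Nodes u₀,…,u₂ = 0, 0.5, 1.
f(u) = -2u² - 3u + 1: f₀=1, f₁=-1, f₂=-4.
(h/2)·[f₀ + 2f₁ + f₂] = 0.25·(-5) = -1.25.

-1.25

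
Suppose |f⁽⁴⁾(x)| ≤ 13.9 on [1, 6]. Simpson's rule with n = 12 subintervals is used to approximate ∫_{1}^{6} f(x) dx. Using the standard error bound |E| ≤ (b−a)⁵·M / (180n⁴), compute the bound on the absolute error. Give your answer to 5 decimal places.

|E| ≤ (5)⁵·13.9 / (180·12⁴) = 43437.5/3732480 = 0.01164.

0.01164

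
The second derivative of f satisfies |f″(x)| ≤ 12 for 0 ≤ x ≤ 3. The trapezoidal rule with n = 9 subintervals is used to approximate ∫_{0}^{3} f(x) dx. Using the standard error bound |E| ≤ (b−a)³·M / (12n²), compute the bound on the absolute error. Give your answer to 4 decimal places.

0.3333

|E| ≤ (3)³·12 / (12·9²) = 324/972 = 0.3333.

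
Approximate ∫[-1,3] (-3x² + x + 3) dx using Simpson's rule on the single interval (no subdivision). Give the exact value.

-12

S = (b−a)/6 · [f(-1) + 4f(1) + f(3)] = 0.666667·[(-1) + 4·1 + (-21)] = -12.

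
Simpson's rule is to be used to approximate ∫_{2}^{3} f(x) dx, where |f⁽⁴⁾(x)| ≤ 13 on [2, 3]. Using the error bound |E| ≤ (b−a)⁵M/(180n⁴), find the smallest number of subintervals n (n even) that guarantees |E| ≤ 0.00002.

8

Need 13/(180n⁴) ≤ 0.00002.
n⁴ ≥ 13/(180·0.00002) = 3611.11 ⇒ n ≥ 7.7519, so the smallest even n is 8. (n must be even for Simpson's rule.)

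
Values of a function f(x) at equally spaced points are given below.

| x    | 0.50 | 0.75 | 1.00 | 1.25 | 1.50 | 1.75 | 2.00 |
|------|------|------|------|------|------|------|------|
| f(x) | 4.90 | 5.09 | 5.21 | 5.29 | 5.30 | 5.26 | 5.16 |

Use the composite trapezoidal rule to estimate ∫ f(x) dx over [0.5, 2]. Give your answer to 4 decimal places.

7.7950

h = 0.25, n = 6.
(h/2)·[y₀ + 2y₁ + 2y₂ + 2y₃ + 2y₄ + 2y₅ + y₆] = 0.125·(62.36) = 7.7950.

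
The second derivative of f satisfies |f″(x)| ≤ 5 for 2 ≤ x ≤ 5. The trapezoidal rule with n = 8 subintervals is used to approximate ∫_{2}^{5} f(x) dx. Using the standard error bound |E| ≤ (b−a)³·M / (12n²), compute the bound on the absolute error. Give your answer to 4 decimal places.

|E| ≤ (3)³·5 / (12·8²) = 135/768 = 0.1758.

0.1758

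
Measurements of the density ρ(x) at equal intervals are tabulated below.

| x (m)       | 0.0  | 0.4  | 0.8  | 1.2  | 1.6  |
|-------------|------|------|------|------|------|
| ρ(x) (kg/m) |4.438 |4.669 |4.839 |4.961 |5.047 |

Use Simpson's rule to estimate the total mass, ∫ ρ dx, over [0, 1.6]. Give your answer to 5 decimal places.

7.69107

h = 0.4, n = 4.
(h/3)·[y₀ + 4y₁ + 2y₂ + 4y₃ + y₄] = 0.133333·(57.683) = 7.69107.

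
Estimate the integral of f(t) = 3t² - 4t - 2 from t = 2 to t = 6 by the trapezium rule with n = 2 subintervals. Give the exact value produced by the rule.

144

h = (6 − 2)/2 = 2.
Nodes t₀,…,t₂ = 2, 4, 6.
f(t) = 3t² - 4t - 2: f₀=2, f₁=30, f₂=82.
(h/2)·[f₀ + 2f₁ + f₂] = 1·(144) = 144.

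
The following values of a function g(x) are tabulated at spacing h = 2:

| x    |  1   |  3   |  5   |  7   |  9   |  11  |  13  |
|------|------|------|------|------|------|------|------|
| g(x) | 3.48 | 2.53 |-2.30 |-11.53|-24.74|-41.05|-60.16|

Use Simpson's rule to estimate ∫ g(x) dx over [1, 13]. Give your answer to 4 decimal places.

-207.3067

h = 2, n = 6.
(h/3)·[y₀ + 4y₁ + 2y₂ + 4y₃ + 2y₄ + 4y₅ + y₆] = 0.666667·(-310.96) = -207.3067.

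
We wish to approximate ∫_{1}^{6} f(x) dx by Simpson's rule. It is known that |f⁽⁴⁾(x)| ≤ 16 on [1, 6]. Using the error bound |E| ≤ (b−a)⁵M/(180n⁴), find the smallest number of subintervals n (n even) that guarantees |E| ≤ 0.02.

12

Need 50000/(180n⁴) ≤ 0.02.
n⁴ ≥ 50000/(180·0.02) = 13888.9 ⇒ n ≥ 10.8559, so the smallest even n is 12. (n must be even for Simpson's rule.)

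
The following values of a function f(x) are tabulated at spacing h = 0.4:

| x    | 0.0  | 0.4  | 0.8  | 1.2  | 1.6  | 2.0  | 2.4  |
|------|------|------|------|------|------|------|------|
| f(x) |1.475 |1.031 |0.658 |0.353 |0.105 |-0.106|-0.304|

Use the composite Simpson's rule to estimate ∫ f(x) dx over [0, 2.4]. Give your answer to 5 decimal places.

1.04120

h = 0.4, n = 6.
(h/3)·[y₀ + 4y₁ + 2y₂ + 4y₃ + 2y₄ + 4y₅ + y₆] = 0.133333·(7.809) = 1.04120.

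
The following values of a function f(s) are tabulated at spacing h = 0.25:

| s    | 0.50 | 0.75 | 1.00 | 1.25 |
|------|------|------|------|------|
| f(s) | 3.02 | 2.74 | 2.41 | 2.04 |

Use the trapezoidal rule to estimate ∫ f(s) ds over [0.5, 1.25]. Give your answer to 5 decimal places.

h = 0.25, n = 3.
(h/2)·[y₀ + 2y₁ + 2y₂ + y₃] = 0.125·(15.36) = 1.92000.

1.92000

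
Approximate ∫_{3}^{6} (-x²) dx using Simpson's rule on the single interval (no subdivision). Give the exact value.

-63

S = (b−a)/6 · [f(3) + 4f(4.5) + f(6)] = 0.5·[(-9) + 4·(-20.25) + (-36)] = -63.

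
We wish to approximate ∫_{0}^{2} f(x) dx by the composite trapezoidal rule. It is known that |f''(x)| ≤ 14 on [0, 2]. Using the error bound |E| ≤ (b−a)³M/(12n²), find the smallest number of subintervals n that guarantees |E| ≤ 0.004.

49

Need 112/(12n²) ≤ 0.004.
n² ≥ 112/(12·0.004) = 2333.33 ⇒ n ≥ 48.3046, so the smallest n is 49.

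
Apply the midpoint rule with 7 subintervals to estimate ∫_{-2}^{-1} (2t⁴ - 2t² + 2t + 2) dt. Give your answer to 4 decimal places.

6.6891

h = (-1 − (-2))/7 = 0.142857.
Midpoints m₁,…,m₇ = -1.928571, -1.785714, -1.642857, -1.5, -1.357143, -1.214286, -1.071429.
f(m₁)=18.371772, f(m₂)=12.387599, f(m₃)=7.885308, f(m₄)=4.625, f(m₅)=2.386766, f(m₆)=0.970689, f(m₇)=0.196845.
h·[f(m₁) + f(m₂) + f(m₃) + f(m₄) + f(m₅) + f(m₆) + f(m₇)] = 0.142857·(46.823980) = 6.6891.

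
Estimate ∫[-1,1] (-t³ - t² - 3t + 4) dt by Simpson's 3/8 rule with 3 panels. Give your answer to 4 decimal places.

h = (1 − (-1))/3 = 0.666667.
Nodes t₀,…,t₃ = -1, -0.333333, 0.333333, 1.
f(t) = -t³ - t² - 3t + 4: f₀=7, f₁=4.925926, f₂=2.851852, f₃=-1.
(3h/8)·[f₀ + 3f₁ + 3f₂ + f₃] = 0.25·(29.333333) = 7.3333.

7.3333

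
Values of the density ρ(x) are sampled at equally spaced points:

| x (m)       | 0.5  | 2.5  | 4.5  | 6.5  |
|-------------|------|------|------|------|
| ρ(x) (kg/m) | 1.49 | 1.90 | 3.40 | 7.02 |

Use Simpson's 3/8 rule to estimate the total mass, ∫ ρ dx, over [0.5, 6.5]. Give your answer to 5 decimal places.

h = 2, n = 3.
(3h/8)·[y₀ + 3y₁ + 3y₂ + y₃] = 0.75·(24.41) = 18.30750.

18.30750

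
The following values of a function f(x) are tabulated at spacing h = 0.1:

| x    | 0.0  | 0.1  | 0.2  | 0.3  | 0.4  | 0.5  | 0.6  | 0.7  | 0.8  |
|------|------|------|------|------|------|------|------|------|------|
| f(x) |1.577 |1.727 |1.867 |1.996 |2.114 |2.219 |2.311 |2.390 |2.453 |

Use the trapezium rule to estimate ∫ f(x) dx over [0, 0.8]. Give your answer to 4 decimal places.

h = 0.1, n = 8.
(h/2)·[y₀ + 2y₁ + 2y₂ + 2y₃ + 2y₄ + 2y₅ + 2y₆ + 2y₇ + y₈] = 0.05·(33.278) = 1.6639.

1.6639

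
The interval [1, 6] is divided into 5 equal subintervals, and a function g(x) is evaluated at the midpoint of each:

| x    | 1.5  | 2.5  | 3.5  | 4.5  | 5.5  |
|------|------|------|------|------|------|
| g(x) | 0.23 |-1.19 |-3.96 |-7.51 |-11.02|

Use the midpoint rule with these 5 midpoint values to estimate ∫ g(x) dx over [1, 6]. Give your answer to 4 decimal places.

h = 1, n = 5.
h·[y(m₁) + y(m₂) + y(m₃) + y(m₄) + y(m₅)] = 1·(-23.45) = -23.4500.

-23.4500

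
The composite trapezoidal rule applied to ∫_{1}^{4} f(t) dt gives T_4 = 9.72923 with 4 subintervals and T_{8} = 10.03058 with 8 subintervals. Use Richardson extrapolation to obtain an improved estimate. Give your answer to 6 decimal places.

10.131030

R = (4·T_{8} − T_4) / 3 = (4·10.03058 − 9.72923)/3 = (30.39309)/3 = 10.131030.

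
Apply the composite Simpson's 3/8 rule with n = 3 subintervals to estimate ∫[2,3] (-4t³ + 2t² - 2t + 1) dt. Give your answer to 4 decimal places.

h = (3 − 2)/3 = 0.333333.
Nodes t₀,…,t₃ = 2, 2.333333, 2.666667, 3.
f(t) = -4t³ + 2t² - 2t + 1: f₀=-27, f₁=-43.592593, f₂=-65.962963, f₃=-95.
(3h/8)·[f₀ + 3f₁ + 3f₂ + f₃] = 0.125·(-450.666667) = -56.3333.

-56.3333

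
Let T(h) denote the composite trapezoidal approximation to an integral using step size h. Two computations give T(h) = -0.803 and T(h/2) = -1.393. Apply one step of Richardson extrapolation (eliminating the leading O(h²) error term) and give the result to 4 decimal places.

R = (4·T(h/2) − T(h)) / 3 = (4·(-1.393) − (-0.803))/3 = (-4.769)/3 = -1.5897.

-1.5897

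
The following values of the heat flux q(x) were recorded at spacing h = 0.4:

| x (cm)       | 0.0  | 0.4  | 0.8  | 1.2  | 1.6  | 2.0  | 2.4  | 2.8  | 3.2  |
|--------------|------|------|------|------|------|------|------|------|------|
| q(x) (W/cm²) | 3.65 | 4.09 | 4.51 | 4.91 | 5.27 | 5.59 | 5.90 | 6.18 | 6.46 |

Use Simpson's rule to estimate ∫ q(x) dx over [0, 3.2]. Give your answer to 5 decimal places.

h = 0.4, n = 8.
(h/3)·[y₀ + 4y₁ + 2y₂ + 4y₃ + 2y₄ + 4y₅ + 2y₆ + 4y₇ + y₈] = 0.133333·(124.55) = 16.60667.

16.60667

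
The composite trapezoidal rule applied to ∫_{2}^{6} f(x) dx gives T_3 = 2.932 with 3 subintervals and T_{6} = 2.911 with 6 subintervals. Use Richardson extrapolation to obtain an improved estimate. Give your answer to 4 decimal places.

2.9040

R = (4·T_{6} − T_3) / 3 = (4·2.911 − 2.932)/3 = (8.712)/3 = 2.9040.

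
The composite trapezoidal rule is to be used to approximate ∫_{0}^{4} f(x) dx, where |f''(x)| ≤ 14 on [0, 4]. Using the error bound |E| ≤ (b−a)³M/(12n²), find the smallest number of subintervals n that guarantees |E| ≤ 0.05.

39

Need 896/(12n²) ≤ 0.05.
n² ≥ 896/(12·0.05) = 1493.33 ⇒ n ≥ 38.6437, so the smallest n is 39.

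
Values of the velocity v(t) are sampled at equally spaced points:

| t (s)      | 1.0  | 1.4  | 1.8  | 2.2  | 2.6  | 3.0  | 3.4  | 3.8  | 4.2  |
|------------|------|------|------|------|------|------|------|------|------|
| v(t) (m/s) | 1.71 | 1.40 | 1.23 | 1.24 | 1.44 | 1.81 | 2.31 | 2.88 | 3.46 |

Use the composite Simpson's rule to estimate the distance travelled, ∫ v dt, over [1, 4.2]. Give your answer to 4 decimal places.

5.9267

h = 0.4, n = 8.
(h/3)·[y₀ + 4y₁ + 2y₂ + 4y₃ + 2y₄ + 4y₅ + 2y₆ + 4y₇ + y₈] = 0.133333·(44.45) = 5.9267.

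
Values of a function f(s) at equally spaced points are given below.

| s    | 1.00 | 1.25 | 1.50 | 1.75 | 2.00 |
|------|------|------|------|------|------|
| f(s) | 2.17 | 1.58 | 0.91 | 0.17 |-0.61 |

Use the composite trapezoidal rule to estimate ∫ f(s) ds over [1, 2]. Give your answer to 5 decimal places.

0.86000

h = 0.25, n = 4.
(h/2)·[y₀ + 2y₁ + 2y₂ + 2y₃ + y₄] = 0.125·(6.88) = 0.86000.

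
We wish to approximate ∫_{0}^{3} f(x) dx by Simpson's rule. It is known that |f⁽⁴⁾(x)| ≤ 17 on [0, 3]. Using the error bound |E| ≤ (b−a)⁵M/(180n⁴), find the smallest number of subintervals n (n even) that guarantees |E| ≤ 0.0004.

Need 4131/(180n⁴) ≤ 0.0004.
n⁴ ≥ 4131/(180·0.0004) = 57375 ⇒ n ≥ 15.4768, so the smallest even n is 16. (n must be even for Simpson's rule.)

16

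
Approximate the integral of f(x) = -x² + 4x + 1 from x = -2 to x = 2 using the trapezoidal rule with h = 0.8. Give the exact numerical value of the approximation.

h = (2 − (-2))/5 = 0.8.
Nodes x₀,…,x₅ = -2, -1.2, -0.4, 0.4, 1.2, 2.
f(x) = -x² + 4x + 1: f₀=-11, f₁=-5.24, f₂=-0.76, f₃=2.44, f₄=4.36, f₅=5.
(h/2)·[f₀ + 2f₁ + 2f₂ + 2f₃ + 2f₄ + f₅] = 0.4·(-4.4) = -1.76.

-1.76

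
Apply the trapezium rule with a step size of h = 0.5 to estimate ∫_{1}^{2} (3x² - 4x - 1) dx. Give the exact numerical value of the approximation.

h = (2 − 1)/2 = 0.5.
Nodes x₀,…,x₂ = 1, 1.5, 2.
f(x) = 3x² - 4x - 1: f₀=-2, f₁=-0.25, f₂=3.
(h/2)·[f₀ + 2f₁ + f₂] = 0.25·(0.5) = 0.125.

0.125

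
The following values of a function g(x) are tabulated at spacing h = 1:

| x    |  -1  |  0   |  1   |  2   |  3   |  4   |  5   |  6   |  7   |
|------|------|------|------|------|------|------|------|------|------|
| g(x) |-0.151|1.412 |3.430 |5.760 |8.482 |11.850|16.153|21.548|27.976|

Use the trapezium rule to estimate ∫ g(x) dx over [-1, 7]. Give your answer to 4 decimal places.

82.5475

h = 1, n = 8.
(h/2)·[y₀ + 2y₁ + 2y₂ + 2y₃ + 2y₄ + 2y₅ + 2y₆ + 2y₇ + y₈] = 0.5·(165.095) = 82.5475.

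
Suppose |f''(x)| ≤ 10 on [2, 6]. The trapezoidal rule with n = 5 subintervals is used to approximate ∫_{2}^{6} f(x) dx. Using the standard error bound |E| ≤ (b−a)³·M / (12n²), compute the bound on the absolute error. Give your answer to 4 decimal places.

|E| ≤ (4)³·10 / (12·5²) = 640/300 = 2.1333.

2.1333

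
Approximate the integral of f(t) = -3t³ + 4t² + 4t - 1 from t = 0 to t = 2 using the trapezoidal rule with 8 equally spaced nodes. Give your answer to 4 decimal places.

h = (2 − 0)/7 = 0.285714.
Nodes t₀,…,t₇ = 0, 0.285714, 0.571429, 0.857143, 1.142857, 1.428571, 1.714286, 2.
f(t) = -3t³ + 4t² + 4t - 1: f₀=-1, f₁=0.399417, f₂=2.032070, f₃=3.478134, f₄=4.317784, f₅=4.131195, f₆=2.498542, f₇=-1.
(h/2)·[f₀ + 2f₁ + 2f₂ + 2f₃ + 2f₄ + 2f₅ + 2f₆ + f₇] = 0.142857·(31.714286) = 4.5306.

4.5306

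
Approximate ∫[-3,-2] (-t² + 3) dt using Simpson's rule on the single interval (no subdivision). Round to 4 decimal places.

S = (b−a)/6 · [f(-3) + 4f(-2.5) + f(-2)] = 0.166667·[(-6) + 4·(-3.25) + (-1)] = -3.3333.

-3.3333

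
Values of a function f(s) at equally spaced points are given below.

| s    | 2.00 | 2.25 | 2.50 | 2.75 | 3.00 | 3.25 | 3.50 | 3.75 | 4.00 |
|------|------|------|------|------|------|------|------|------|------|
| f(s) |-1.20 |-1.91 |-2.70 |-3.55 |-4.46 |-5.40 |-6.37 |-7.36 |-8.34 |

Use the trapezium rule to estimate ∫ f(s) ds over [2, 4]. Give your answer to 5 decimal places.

h = 0.25, n = 8.
(h/2)·[y₀ + 2y₁ + 2y₂ + 2y₃ + 2y₄ + 2y₅ + 2y₆ + 2y₇ + y₈] = 0.125·(-73.04) = -9.13000.

-9.13000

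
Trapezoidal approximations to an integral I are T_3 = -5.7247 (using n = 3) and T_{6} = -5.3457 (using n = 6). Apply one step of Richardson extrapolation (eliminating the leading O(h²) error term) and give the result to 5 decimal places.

-5.21937

R = (4·T_{6} − T_3) / 3 = (4·(-5.3457) − (-5.7247))/3 = (-15.6581)/3 = -5.21937.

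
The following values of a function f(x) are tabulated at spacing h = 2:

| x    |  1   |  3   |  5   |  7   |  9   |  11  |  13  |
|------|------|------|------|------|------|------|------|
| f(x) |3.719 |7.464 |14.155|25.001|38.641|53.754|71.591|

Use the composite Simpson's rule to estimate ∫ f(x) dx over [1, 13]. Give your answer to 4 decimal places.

350.5187

h = 2, n = 6.
(h/3)·[y₀ + 4y₁ + 2y₂ + 4y₃ + 2y₄ + 4y₅ + y₆] = 0.666667·(525.778) = 350.5187.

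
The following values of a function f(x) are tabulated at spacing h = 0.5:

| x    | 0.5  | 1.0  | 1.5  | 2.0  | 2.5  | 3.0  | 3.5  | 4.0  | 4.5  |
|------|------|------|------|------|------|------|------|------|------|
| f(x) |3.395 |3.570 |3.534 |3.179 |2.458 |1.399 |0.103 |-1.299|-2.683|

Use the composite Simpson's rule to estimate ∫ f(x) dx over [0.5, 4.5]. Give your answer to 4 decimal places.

6.7163

h = 0.5, n = 8.
(h/3)·[y₀ + 4y₁ + 2y₂ + 4y₃ + 2y₄ + 4y₅ + 2y₆ + 4y₇ + y₈] = 0.166667·(40.298) = 6.7163.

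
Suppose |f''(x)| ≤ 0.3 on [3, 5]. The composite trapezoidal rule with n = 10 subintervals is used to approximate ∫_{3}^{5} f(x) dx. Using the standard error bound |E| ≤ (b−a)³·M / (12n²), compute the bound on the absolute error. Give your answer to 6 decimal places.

0.002000

|E| ≤ (2)³·0.3 / (12·10²) = 2.4/1200 = 0.002000.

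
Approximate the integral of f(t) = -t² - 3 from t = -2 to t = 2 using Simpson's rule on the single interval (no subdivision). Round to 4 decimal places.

-17.3333

S = (b−a)/6 · [f(-2) + 4f(0) + f(2)] = 0.666667·[(-7) + 4·(-3) + (-7)] = -17.3333.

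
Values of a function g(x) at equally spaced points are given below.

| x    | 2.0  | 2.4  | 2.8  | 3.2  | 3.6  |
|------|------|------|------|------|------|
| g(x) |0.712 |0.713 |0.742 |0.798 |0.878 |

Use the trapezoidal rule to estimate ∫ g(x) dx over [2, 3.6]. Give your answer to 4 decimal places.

1.2192

h = 0.4, n = 4.
(h/2)·[y₀ + 2y₁ + 2y₂ + 2y₃ + y₄] = 0.2·(6.096) = 1.2192.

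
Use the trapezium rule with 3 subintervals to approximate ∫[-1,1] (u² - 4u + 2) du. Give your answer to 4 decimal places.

4.8148

h = (1 − (-1))/3 = 0.666667.
Nodes u₀,…,u₃ = -1, -0.333333, 0.333333, 1.
f(u) = u² - 4u + 2: f₀=7, f₁=3.444444, f₂=0.777778, f₃=-1.
(h/2)·[f₀ + 2f₁ + 2f₂ + f₃] = 0.333333·(14.444444) = 4.8148.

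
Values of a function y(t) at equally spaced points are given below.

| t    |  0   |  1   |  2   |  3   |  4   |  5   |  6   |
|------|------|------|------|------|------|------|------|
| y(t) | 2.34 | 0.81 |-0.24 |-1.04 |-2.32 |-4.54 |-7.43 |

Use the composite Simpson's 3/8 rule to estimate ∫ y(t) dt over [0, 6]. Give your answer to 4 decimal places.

h = 1, n = 6.
(3h/8)·[y₀ + 3y₁ + 3y₂ + 2y₃ + 3y₄ + 3y₅ + y₆] = 0.375·(-26.04) = -9.7650.

-9.7650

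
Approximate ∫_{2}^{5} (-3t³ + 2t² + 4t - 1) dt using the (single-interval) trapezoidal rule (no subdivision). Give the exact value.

T = (b−a)/2 · [f(2) + f(5)] = 1.5·[(-9) + (-306)] = -472.5.

-472.5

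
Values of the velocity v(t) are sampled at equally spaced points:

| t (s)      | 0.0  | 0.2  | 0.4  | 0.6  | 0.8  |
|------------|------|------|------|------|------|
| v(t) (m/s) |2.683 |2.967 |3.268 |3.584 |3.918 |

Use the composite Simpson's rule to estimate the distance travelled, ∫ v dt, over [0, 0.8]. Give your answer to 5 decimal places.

h = 0.2, n = 4.
(h/3)·[y₀ + 4y₁ + 2y₂ + 4y₃ + y₄] = 0.066667·(39.341) = 2.62273.

2.62273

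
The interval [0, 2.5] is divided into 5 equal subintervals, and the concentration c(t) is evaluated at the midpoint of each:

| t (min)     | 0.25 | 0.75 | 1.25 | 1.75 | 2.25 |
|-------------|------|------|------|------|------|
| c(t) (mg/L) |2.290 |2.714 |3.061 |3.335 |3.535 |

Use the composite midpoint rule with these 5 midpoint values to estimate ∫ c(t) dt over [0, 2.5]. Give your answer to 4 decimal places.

h = 0.5, n = 5.
h·[y(m₁) + y(m₂) + y(m₃) + y(m₄) + y(m₅)] = 0.5·(14.935) = 7.4675.

7.4675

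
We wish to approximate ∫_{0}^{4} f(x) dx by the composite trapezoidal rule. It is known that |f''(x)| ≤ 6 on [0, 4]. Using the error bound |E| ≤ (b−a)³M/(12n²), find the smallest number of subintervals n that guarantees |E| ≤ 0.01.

57

Need 384/(12n²) ≤ 0.01.
n² ≥ 384/(12·0.01) = 3200 ⇒ n ≥ 56.5685, so the smallest n is 57.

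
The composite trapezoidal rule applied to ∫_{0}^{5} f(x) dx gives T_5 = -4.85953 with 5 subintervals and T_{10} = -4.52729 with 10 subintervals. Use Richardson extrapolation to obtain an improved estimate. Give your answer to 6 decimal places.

R = (4·T_{10} − T_5) / 3 = (4·(-4.52729) − (-4.85953))/3 = (-13.24963)/3 = -4.416543.

-4.416543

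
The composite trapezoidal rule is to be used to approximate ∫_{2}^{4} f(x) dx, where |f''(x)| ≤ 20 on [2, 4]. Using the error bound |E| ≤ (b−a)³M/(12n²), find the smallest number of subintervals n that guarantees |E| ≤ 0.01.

37

Need 160/(12n²) ≤ 0.01.
n² ≥ 160/(12·0.01) = 1333.33 ⇒ n ≥ 36.5148, so the smallest n is 37.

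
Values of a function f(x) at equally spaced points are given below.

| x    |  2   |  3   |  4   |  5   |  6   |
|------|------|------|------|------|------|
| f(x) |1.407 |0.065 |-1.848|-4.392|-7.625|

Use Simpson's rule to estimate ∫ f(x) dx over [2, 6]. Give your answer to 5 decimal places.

-9.07400

h = 1, n = 4.
(h/3)·[y₀ + 4y₁ + 2y₂ + 4y₃ + y₄] = 0.333333·(-27.222) = -9.07400.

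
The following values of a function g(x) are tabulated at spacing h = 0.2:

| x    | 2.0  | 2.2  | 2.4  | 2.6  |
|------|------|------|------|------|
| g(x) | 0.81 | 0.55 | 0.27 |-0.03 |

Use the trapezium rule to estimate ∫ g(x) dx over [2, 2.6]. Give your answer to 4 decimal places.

0.2420

h = 0.2, n = 3.
(h/2)·[y₀ + 2y₁ + 2y₂ + y₃] = 0.1·(2.42) = 0.2420.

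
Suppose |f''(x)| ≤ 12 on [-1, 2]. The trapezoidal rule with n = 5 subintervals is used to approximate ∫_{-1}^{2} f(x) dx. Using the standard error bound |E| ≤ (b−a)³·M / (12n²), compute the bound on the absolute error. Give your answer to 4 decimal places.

|E| ≤ (3)³·12 / (12·5²) = 324/300 = 1.0800.

1.0800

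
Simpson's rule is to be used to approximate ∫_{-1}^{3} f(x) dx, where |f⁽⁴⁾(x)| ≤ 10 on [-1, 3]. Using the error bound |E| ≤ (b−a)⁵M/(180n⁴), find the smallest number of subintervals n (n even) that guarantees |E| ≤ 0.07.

Need 10240/(180n⁴) ≤ 0.07.
n⁴ ≥ 10240/(180·0.07) = 812.698 ⇒ n ≥ 5.3393, so the smallest even n is 6. (n must be even for Simpson's rule.)

6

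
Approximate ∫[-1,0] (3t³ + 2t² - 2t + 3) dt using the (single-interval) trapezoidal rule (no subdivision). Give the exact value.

3.5

T = (b−a)/2 · [f(-1) + f(0)] = 0.5·[4 + 3] = 3.5.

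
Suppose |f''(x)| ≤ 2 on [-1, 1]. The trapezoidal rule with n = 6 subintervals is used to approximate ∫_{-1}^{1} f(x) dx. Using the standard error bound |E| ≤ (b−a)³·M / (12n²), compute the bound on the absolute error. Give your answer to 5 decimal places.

0.03704

|E| ≤ (2)³·2 / (12·6²) = 16/432 = 0.03704.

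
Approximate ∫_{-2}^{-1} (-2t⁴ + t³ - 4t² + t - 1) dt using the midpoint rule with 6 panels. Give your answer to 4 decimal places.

h = (-1 − (-2))/6 = 0.166667.
Midpoints m₁,…,m₆ = -1.916667, -1.75, -1.583333, -1.416667, -1.25, -1.083333.
f(m₁)=-51.643036, f(m₂)=-39.1171875, f(m₃)=-29.149981, f(m₄)=-21.343268, f(m₅)=-15.3359375, f(m₆)=-10.803916.
h·[f(m₁) + f(m₂) + f(m₃) + f(m₄) + f(m₅) + f(m₆)] = 0.166667·(-167.393326) = -27.8989.

-27.8989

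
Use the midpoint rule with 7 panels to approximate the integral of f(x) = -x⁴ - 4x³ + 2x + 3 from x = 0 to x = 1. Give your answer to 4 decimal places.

2.8136

h = (1 − 0)/7 = 0.142857.
Midpoints m₁,…,m₇ = 0.071429, 0.214286, 0.357143, 0.5, 0.642857, 0.785714, 0.928571.
f(m₁)=3.141373, f(m₂)=3.387104, f(m₃)=3.515801, f(m₄)=3.4375, f(m₅)=3.052244, f(m₆)=2.250078, f(m₇)=0.911053.
h·[f(m₁) + f(m₂) + f(m₃) + f(m₄) + f(m₅) + f(m₆) + f(m₇)] = 0.142857·(19.695153) = 2.8136.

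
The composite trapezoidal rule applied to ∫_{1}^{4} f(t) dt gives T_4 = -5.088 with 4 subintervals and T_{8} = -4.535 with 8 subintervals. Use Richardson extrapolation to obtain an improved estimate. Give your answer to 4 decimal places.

R = (4·T_{8} − T_4) / 3 = (4·(-4.535) − (-5.088))/3 = (-13.052)/3 = -4.3507.

-4.3507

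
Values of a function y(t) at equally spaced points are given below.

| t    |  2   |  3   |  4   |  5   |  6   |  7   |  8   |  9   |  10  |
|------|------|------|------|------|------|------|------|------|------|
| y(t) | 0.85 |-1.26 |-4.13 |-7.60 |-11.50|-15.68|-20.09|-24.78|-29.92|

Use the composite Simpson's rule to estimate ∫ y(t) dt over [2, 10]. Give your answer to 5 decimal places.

h = 1, n = 8.
(h/3)·[y₀ + 4y₁ + 2y₂ + 4y₃ + 2y₄ + 4y₅ + 2y₆ + 4y₇ + y₈] = 0.333333·(-297.79) = -99.26333.

-99.26333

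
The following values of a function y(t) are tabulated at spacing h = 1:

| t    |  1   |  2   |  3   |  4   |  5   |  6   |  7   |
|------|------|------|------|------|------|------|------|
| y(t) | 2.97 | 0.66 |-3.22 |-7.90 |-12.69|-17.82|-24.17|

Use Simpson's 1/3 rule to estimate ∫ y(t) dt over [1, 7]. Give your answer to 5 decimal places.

-51.08667

h = 1, n = 6.
(h/3)·[y₀ + 4y₁ + 2y₂ + 4y₃ + 2y₄ + 4y₅ + y₆] = 0.333333·(-153.26) = -51.08667.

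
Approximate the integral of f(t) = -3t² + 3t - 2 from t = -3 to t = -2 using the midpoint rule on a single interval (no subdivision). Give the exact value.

M = (b−a)·f(-2.5) = 1·(-28.25) = -28.25.

-28.25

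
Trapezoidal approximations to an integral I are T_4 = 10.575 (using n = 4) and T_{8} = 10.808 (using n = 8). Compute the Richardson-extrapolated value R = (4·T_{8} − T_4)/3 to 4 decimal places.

R = (4·T_{8} − T_4) / 3 = (4·10.808 − 10.575)/3 = (32.657)/3 = 10.8857.

10.8857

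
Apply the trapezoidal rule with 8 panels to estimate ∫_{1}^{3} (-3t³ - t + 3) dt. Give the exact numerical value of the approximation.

h = (3 − 1)/8 = 0.25.
Nodes t₀,…,t₈ = 1, 1.25, 1.5, 1.75, 2, 2.25, 2.5, 2.75, 3.
f(t) = -3t³ - t + 3: f₀=-1, f₁=-4.109375, f₂=-8.625, f₃=-14.828125, f₄=-23, f₅=-33.421875, f₆=-46.375, f₇=-62.140625, f₈=-81.
(h/2)·[f₀ + 2f₁ + 2f₂ + 2f₃ + 2f₄ + 2f₅ + 2f₆ + 2f₇ + f₈] = 0.125·(-467) = -58.375.

-58.375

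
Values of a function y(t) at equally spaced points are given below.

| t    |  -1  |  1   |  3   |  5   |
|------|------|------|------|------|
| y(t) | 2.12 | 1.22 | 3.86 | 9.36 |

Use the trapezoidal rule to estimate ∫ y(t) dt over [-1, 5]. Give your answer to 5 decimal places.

21.64000

h = 2, n = 3.
(h/2)·[y₀ + 2y₁ + 2y₂ + y₃] = 1·(21.64) = 21.64000.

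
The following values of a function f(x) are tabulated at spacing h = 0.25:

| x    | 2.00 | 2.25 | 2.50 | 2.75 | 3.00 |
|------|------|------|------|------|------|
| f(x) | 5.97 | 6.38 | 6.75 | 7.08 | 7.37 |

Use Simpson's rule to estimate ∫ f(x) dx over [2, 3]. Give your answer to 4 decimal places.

h = 0.25, n = 4.
(h/3)·[y₀ + 4y₁ + 2y₂ + 4y₃ + y₄] = 0.083333·(80.68) = 6.7233.

6.7233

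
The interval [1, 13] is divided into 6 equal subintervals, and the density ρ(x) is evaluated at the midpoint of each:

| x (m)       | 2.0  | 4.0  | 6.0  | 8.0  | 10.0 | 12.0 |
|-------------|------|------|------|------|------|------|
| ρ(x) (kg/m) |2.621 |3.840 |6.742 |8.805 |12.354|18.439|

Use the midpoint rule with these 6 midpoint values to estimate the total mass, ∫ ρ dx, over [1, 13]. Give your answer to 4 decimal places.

h = 2, n = 6.
h·[y(m₁) + y(m₂) + y(m₃) + y(m₄) + y(m₅) + y(m₆)] = 2·(52.801) = 105.6020.

105.6020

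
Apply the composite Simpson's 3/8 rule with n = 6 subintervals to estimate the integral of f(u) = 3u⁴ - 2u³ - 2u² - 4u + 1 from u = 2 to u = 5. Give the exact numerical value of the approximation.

1434.46875

h = (5 − 2)/6 = 0.5.
Nodes u₀,…,u₆ = 2, 2.5, 3, 3.5, 4, 4.5, 5.
f(u) = 3u⁴ - 2u³ - 2u² - 4u + 1: f₀=17, f₁=64.4375, f₂=160, f₃=326.9375, f₄=593, f₅=990.4375, f₆=1556.
(3h/8)·[f₀ + 3f₁ + 3f₂ + 2f₃ + 3f₄ + 3f₅ + f₆] = 0.1875·(7650.5) = 1434.46875.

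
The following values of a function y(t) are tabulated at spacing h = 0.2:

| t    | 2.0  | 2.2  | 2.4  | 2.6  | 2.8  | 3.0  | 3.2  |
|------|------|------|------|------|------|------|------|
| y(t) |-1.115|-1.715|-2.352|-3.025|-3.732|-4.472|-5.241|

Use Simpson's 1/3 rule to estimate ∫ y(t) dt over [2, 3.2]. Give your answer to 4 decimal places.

-3.6915

h = 0.2, n = 6.
(h/3)·[y₀ + 4y₁ + 2y₂ + 4y₃ + 2y₄ + 4y₅ + y₆] = 0.066667·(-55.372) = -3.6915.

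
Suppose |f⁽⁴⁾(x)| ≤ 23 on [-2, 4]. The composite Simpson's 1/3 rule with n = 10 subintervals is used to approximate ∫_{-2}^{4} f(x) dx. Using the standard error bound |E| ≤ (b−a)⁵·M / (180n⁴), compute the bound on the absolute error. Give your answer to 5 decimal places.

|E| ≤ (6)⁵·23 / (180·10⁴) = 178848/1800000 = 0.09936.

0.09936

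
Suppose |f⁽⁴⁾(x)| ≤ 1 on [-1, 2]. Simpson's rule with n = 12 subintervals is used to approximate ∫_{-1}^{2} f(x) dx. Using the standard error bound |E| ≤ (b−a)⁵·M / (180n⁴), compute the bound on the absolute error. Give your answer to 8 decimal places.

|E| ≤ (3)⁵·1 / (180·12⁴) = 243/3732480 = 0.00006510.

0.00006510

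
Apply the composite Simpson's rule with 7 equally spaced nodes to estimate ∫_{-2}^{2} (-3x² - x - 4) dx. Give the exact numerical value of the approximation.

h = (2 − (-2))/6 = 0.666667.
Nodes x₀,…,x₆ = -2, -1.333333, -0.666667, 0, 0.666667, 1.333333, 2.
f(x) = -3x² - x - 4: f₀=-14, f₁=-8, f₂=-4.666667, f₃=-4, f₄=-6, f₅=-10.666667, f₆=-18.
(h/3)·[f₀ + 4f₁ + 2f₂ + 4f₃ + 2f₄ + 4f₅ + f₆] = 0.222222·(-144) = -32.

-32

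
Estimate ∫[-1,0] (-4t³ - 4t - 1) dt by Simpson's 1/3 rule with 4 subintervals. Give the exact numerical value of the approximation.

h = (0 − (-1))/4 = 0.25.
Nodes t₀,…,t₄ = -1, -0.75, -0.5, -0.25, 0.
f(t) = -4t³ - 4t - 1: f₀=7, f₁=3.6875, f₂=1.5, f₃=0.0625, f₄=-1.
(h/3)·[f₀ + 4f₁ + 2f₂ + 4f₃ + f₄] = 0.083333·(24) = 2.

2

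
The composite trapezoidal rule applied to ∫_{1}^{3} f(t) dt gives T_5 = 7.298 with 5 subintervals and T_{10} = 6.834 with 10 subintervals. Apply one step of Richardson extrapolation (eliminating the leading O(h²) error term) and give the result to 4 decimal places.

6.6793

R = (4·T_{10} − T_5) / 3 = (4·6.834 − 7.298)/3 = (20.038)/3 = 6.6793.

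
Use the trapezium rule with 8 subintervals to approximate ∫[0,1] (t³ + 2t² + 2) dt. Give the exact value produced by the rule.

h = (1 − 0)/8 = 0.125.
Nodes t₀,…,t₈ = 0, 0.125, 0.25, 0.375, 0.5, 0.625, 0.75, 0.875, 1.
f(t) = t³ + 2t² + 2: f₀=2, f₁=2.033203125, f₂=2.140625, f₃=2.333984375, f₄=2.625, f₅=3.025390625, f₆=3.546875, f₇=4.201171875, f₈=5.
(h/2)·[f₀ + 2f₁ + 2f₂ + 2f₃ + 2f₄ + 2f₅ + 2f₆ + 2f₇ + f₈] = 0.0625·(46.8125) = 2.92578125.

2.92578125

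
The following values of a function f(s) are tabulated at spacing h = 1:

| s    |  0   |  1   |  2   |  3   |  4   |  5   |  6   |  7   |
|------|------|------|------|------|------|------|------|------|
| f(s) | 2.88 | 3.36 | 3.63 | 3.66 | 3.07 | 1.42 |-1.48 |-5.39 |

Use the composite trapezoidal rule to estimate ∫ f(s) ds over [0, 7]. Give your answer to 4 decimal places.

12.4050

h = 1, n = 7.
(h/2)·[y₀ + 2y₁ + 2y₂ + 2y₃ + 2y₄ + 2y₅ + 2y₆ + y₇] = 0.5·(24.81) = 12.4050.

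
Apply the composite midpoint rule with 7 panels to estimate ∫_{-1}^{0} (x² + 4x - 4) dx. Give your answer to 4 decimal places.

h = (0 − (-1))/7 = 0.142857.
Midpoints m₁,…,m₇ = -0.928571, -0.785714, -0.642857, -0.5, -0.357143, -0.214286, -0.071429.
f(m₁)=-6.852041, f(m₂)=-6.525510, f(m₃)=-6.158163, f(m₄)=-5.75, f(m₅)=-5.301020, f(m₆)=-4.811224, f(m₇)=-4.280612.
h·[f(m₁) + f(m₂) + f(m₃) + f(m₄) + f(m₅) + f(m₆) + f(m₇)] = 0.142857·(-39.678571) = -5.6684.

-5.6684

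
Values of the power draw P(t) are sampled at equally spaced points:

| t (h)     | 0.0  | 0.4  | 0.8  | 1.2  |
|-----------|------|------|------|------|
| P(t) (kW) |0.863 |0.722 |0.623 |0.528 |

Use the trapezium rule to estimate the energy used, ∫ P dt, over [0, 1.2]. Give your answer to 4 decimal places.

h = 0.4, n = 3.
(h/2)·[y₀ + 2y₁ + 2y₂ + y₃] = 0.2·(4.081) = 0.8162.

0.8162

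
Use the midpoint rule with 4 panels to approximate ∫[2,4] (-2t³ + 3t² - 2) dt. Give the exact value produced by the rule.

h = (4 − 2)/4 = 0.5.
Midpoints m₁,…,m₄ = 2.25, 2.75, 3.25, 3.75.
f(m₁)=-9.59375, f(m₂)=-20.90625, f(m₃)=-38.96875, f(m₄)=-65.28125.
h·[f(m₁) + f(m₂) + f(m₃) + f(m₄)] = 0.5·(-134.75) = -67.375.

-67.375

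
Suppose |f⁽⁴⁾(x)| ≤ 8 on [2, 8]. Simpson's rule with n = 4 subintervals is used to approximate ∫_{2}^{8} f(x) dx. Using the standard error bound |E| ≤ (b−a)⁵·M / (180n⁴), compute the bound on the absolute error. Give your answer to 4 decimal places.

|E| ≤ (6)⁵·8 / (180·4⁴) = 62208/46080 = 1.3500.

1.3500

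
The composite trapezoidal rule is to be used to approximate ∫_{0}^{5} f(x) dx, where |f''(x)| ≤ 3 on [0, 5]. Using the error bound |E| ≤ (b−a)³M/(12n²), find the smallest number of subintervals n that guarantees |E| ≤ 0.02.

Need 375/(12n²) ≤ 0.02.
n² ≥ 375/(12·0.02) = 1562.5 ⇒ n ≥ 39.5285, so the smallest n is 40.

40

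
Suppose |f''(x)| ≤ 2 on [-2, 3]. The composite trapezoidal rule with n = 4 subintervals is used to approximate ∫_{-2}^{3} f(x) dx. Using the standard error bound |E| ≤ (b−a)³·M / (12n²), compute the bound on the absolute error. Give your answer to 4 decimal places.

1.3021

|E| ≤ (5)³·2 / (12·4²) = 250/192 = 1.3021.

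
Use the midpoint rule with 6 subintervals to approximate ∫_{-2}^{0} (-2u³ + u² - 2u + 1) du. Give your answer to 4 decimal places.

h = (0 − (-2))/6 = 0.333333.
Midpoints m₁,…,m₆ = -1.833333, -1.5, -1.166667, -0.833333, -0.5, -0.166667.
f(m₁)=20.351852, f(m₂)=13, f(m₃)=7.870370, f(m₄)=4.518519, f(m₅)=2.5, f(m₆)=1.370370.
h·[f(m₁) + f(m₂) + f(m₃) + f(m₄) + f(m₅) + f(m₆)] = 0.333333·(49.611111) = 16.5370.

16.5370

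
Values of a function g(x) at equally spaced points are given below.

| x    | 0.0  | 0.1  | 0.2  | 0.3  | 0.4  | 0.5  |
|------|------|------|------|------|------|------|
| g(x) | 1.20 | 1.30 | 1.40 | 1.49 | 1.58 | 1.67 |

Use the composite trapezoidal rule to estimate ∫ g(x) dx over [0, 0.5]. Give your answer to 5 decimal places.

h = 0.1, n = 5.
(h/2)·[y₀ + 2y₁ + 2y₂ + 2y₃ + 2y₄ + y₅] = 0.05·(14.41) = 0.72050.

0.72050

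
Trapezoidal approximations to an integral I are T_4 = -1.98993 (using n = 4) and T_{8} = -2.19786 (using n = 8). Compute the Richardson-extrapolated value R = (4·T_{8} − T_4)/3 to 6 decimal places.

R = (4·T_{8} − T_4) / 3 = (4·(-2.19786) − (-1.98993))/3 = (-6.80151)/3 = -2.267170.

-2.267170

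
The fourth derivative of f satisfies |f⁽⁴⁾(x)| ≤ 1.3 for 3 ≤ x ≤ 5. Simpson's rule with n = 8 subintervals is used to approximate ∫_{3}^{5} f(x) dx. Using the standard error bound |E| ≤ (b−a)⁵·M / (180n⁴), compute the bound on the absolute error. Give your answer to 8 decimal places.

|E| ≤ (2)⁵·1.3 / (180·8⁴) = 41.6/737280 = 0.00005642.

0.00005642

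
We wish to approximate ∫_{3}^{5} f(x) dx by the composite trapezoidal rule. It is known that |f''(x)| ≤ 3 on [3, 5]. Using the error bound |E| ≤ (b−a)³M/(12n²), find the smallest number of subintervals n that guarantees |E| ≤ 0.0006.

58

Need 24/(12n²) ≤ 0.0006.
n² ≥ 24/(12·0.0006) = 3333.33 ⇒ n ≥ 57.7350, so the smallest n is 58.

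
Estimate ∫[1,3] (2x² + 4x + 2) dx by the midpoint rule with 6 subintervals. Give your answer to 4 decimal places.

37.2963

h = (3 − 1)/6 = 0.333333.
Midpoints m₁,…,m₆ = 1.166667, 1.5, 1.833333, 2.166667, 2.5, 2.833333.
f(m₁)=9.388889, f(m₂)=12.5, f(m₃)=16.055556, f(m₄)=20.055556, f(m₅)=24.5, f(m₆)=29.388889.
h·[f(m₁) + f(m₂) + f(m₃) + f(m₄) + f(m₅) + f(m₆)] = 0.333333·(111.888889) = 37.2963.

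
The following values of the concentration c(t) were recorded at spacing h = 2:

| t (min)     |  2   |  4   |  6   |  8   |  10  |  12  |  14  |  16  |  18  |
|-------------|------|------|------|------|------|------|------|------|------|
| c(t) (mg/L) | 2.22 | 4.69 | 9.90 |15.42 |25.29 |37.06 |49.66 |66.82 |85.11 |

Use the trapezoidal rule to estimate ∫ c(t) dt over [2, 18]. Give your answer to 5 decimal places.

505.01000

h = 2, n = 8.
(h/2)·[y₀ + 2y₁ + 2y₂ + 2y₃ + 2y₄ + 2y₅ + 2y₆ + 2y₇ + y₈] = 1·(505.01) = 505.01000.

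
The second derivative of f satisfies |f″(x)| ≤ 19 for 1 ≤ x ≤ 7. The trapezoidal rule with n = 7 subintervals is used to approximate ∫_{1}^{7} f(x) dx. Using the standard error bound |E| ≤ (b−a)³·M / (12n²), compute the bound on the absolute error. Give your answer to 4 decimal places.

|E| ≤ (6)³·19 / (12·7²) = 4104/588 = 6.9796.

6.9796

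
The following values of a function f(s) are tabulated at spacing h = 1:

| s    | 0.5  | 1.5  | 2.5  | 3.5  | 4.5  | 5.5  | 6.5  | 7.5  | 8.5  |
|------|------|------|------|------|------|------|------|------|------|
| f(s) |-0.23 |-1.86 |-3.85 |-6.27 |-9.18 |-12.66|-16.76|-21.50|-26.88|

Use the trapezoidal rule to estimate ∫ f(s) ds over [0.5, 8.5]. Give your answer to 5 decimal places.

h = 1, n = 8.
(h/2)·[y₀ + 2y₁ + 2y₂ + 2y₃ + 2y₄ + 2y₅ + 2y₆ + 2y₇ + y₈] = 0.5·(-171.27) = -85.63500.

-85.63500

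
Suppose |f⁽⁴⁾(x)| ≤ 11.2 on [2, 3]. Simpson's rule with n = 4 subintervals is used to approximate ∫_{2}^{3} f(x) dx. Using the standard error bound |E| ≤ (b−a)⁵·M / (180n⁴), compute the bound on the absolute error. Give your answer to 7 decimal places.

0.0002431

|E| ≤ (1)⁵·11.2 / (180·4⁴) = 11.2/46080 = 0.0002431.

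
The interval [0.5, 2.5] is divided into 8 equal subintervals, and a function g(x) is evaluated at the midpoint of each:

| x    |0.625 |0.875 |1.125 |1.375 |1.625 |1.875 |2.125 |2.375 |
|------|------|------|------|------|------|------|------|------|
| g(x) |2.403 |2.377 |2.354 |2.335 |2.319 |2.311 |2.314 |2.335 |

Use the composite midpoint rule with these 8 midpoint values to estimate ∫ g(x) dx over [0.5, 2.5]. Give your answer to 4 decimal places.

4.6870

h = 0.25, n = 8.
h·[y(m₁) + y(m₂) + y(m₃) + y(m₄) + y(m₅) + y(m₆) + y(m₇) + y(m₈)] = 0.25·(18.748) = 4.6870.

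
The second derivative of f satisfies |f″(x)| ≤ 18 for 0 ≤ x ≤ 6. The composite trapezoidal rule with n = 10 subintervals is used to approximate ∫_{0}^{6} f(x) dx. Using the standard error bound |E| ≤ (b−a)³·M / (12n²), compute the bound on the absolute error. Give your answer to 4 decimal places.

3.2400

|E| ≤ (6)³·18 / (12·10²) = 3888/1200 = 3.2400.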